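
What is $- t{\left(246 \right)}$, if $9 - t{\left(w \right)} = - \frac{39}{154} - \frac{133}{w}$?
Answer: $- \frac{92758}{9471} \approx -9.7939$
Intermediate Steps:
$t{\left(w \right)} = \frac{1425}{154} + \frac{133}{w}$ ($t{\left(w \right)} = 9 - \left(- \frac{39}{154} - \frac{133}{w}\right) = 9 + \left(\frac{39}{154} + \frac{133}{w}\right) = \frac{1425}{154} + \frac{133}{w}$)
$- t{\left(246 \right)} = - (\frac{1425}{154} + \frac{133}{246}) = \left(-1\right) \frac{92758}{9471} = - \frac{92758}{9471}$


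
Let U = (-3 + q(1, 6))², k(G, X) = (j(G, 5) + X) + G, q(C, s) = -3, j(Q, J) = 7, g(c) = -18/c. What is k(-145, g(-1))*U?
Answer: -4320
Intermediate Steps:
k(G, X) = 7 + G + X (k(G, X) = (7 + X) + G = 7 + G + X)
U = 36 (U = (-3 - 3)² = (-6)² = 36)
k(-145, g(-1))*U = (7 - 145 - 18/(-1))*36 = (7 - 145 - 18*(-1))*36 = (7 - 145 + 18)*36 = -120*36 = -4320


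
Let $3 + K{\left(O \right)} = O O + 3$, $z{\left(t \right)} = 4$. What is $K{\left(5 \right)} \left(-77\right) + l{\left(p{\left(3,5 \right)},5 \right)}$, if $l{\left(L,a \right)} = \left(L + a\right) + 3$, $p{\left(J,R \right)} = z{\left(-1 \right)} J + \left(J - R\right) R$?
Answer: $-1915$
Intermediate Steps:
$p{\left(J,R \right)} = 4 J + R \left(J - R\right)$ ($p{\left(J,R \right)} = 4 J + \left(J - R\right) R = 4 J + R \left(J - R\right)$)
$K{\left(O \right)} = O^{2}$ ($K{\left(O \right)} = -3 + \left(O O + 3\right) = -3 + \left(O^{2} + 3\right) = -3 + \left(3 + O^{2}\right) = O^{2}$)
$l{\left(L,a \right)} = 3 + L + a$
$K{\left(5 \right)} \left(-77\right) + l{\left(p{\left(3,5 \right)},5 \right)} = 5^{2} \left(-77\right) + \left(3 + \left(- 5^{2} + 4 \cdot 3 + 3 \cdot 5\right) + 5\right) = 25 \left(-77\right) + \left(3 + \left(\left(-1\right) 25 + 12 + 15\right) + 5\right) = -1925 + \left(3 + \left(-25 + 12 + 15\right) + 5\right) = -1925 + \left(3 + 2 + 5\right) = -1925 + 10 = -1915$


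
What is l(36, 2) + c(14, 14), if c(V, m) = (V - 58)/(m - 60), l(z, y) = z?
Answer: 850/23 ≈ 36.957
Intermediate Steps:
c(V, m) = (-58 + V)/(-60 + m)
l(36, 2) + c(14, 14) = 36 + (-58 + 14)/(-60 + 14) = 36 - 44/(-46) = 36 - 1/46*(-44) = 36 + 22/23 = 850/23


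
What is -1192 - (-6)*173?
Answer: -154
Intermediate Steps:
-1192 - (-6)*173 = -1192 - 1*(-1038) = -1192 + 1038 = -154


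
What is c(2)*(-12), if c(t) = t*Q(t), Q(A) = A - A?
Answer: 0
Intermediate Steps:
Q(A) = 0
c(t) = 0 (c(t) = t*0 = 0)
c(2)*(-12) = 0*(-12) = 0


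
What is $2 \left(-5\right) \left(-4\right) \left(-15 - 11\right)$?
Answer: $-1040$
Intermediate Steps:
$2 \left(-5\right) \left(-4\right) \left(-15 - 11\right) = \left(-10\right) \left(-4\right) \left(-26\right) = 40 \left(-26\right) = -1040$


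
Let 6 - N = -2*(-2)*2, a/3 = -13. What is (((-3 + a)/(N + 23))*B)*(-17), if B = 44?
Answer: 1496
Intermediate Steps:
a = -39 (a = 3*(-13) = -39)
N = -2 (N = 6 - (-2*(-2))*2 = 6 - 4*2 = 6 - 1*8 = 6 - 8 = -2)
(((-3 + a)/(N + 23))*B)*(-17) = (((-3 - 39)/(-2 + 23))*44)*(-17) = (-42/21*44)*(-17) = (-42*1/21*44)*(-17) = -2*44*(-17) = -88*(-17) = 1496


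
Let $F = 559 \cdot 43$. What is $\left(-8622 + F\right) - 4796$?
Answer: $10619$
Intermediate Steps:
$F = 24037$
$\left(-8622 + F\right) - 4796 = \left(-8622 + 24037\right) - 4796 = 15415 - 4796 = 10619$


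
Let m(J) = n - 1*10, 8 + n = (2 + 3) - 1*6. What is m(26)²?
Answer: 361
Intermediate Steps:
n = -9 (n = -8 + ((2 + 3) - 1*6) = -8 + (5 - 6) = -8 - 1 = -9)
m(J) = -19 (m(J) = -9 - 1*10 = -9 - 10 = -19)
m(26)² = (-19)² = 361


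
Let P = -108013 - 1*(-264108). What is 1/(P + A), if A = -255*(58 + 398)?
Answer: 1/39815 ≈ 2.5116e-5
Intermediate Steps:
P = 156095 (P = -108013 + 264108 = 156095)
A = -116280 (A = -255*456 = -116280)
1/(P + A) = 1/(156095 - 116280) = 1/39815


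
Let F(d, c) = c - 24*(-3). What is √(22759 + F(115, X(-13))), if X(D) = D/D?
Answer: 4*√1427 ≈ 151.10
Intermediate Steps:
X(D) = 1
F(d, c) = 72 + c (F(d, c) = c + 72 = 72 + c)
√(22759 + F(115, X(-13))) = √(22759 + (72 + 1)) = √(22759 + 73) = √22832 = 4*√1427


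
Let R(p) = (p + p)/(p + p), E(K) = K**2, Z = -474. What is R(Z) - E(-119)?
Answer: -14160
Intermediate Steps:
R(p) = 1 (R(p) = (2*p)/((2*p)) = (2*p)*(1/(2*p)) = 1)
R(Z) - E(-119) = 1 - 1*(-119)**2 = 1 - 1*14161 = 1 - 14161 = -14160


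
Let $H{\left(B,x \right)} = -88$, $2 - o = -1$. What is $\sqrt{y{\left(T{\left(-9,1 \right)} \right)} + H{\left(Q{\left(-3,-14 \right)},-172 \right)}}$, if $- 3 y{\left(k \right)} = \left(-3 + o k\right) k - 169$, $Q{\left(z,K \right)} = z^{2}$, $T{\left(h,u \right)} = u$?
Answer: $\frac{i \sqrt{285}}{3} \approx 5.6273 i$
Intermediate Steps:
$o = 3$ ($o = 2 - -1 = 2 + 1 = 3$)
$y{\left(k \right)} = \frac{169}{3} - \frac{k \left(-3 + 3 k\right)}{3}$ ($y{\left(k \right)} = - \frac{\left(-3 + 3 k\right) k - 169}{3} = - \frac{k \left(-3 + 3 k\right) - 169}{3} = - \frac{-169 + k \left(-3 + 3 k\right)}{3} = \frac{169}{3} - \frac{k \left(-3 + 3 k\right)}{3}$)
$\sqrt{y{\left(T{\left(-9,1 \right)} \right)} + H{\left(Q{\left(-3,-14 \right)},-172 \right)}} = \sqrt{\left(\frac{169}{3} + 1 - 1^{2}\right) - 88} = \sqrt{\left(\frac{169}{3} + 1 - 1\right) - 88} = \sqrt{\frac{169}{3} - 88} = \sqrt{- \frac{95}{3}} = \frac{i \sqrt{285}}{3}$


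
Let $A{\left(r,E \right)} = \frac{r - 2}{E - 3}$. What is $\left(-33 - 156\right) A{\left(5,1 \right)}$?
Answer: $\frac{567}{2} \approx 283.5$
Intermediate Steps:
$A{\left(r,E \right)} = \frac{-2 + r}{-3 + E}$
$\left(-33 - 156\right) A{\left(5,1 \right)} = \left(-33 - 156\right) \frac{-2 + 5}{-3 + 1} = - 189 \frac{1}{-2} \cdot 3 = - 189 \left(\left(- \frac{1}{2}\right) 3\right) = \left(-189\right) \left(- \frac{3}{2}\right) = \frac{567}{2}$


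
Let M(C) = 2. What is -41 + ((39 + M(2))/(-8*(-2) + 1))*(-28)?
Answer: -1845/17 ≈ -108.53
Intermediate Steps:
-41 + ((39 + M(2))/(-8*(-2) + 1))*(-28) = -41 + ((39 + 2)/(-8*(-2) + 1))*(-28) = -41 + (41/(16 + 1))*(-28) = -41 + (41/17)*(-28) = -41 - 1148/17 = -1845/17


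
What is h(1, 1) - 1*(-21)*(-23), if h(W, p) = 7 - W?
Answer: -477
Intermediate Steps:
h(1, 1) - 1*(-21)*(-23) = (7 - 1*1) - 1*(-21)*(-23) = (7 - 1) + 21*(-23) = 6 - 483 = -477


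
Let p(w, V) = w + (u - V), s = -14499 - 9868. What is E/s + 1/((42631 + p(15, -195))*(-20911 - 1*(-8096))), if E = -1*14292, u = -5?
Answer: 7845498190913/13376102365780 ≈ 0.58653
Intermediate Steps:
E = -14292
s = -24367
p(w, V) = -5 + w - V (p(w, V) = w + (-5 - V) = -5 + w - V)
E/s + 1/((42631 + p(15, -195))*(-20911 - 1*(-8096))) = -14292/(-24367) + 1/((42631 + (-5 + 15 - 1*(-195)))*(-20911 - 1*(-8096))) = -14292*(-1/24367) + 1/((42631 + (-5 + 15 + 195))*(-20911 + 8096)) = 14292/24367 + 1/((42631 + 205)*(-12815)) = 14292/24367 - 1/12815/42836 = 14292/24367 + (1/42836)*(-1/12815) = 14292/24367 - 1/548943340 = 7845498190913/13376102365780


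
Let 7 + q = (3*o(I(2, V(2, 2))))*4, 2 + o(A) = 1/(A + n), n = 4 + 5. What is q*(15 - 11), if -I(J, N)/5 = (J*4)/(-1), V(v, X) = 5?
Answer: -6028/49 ≈ -123.02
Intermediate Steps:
n = 9
I(J, N) = 20*J (I(J, N) = -5*J*4/(-1) = -5*4*J*(-1) = -(-20)*J = 20*J)
o(A) = -2 + 1/(9 + A) (o(A) = -2 + 1/(A + 9) = -2 + 1/(9 + A))
q = -1507/49 (q = -7 + (3*((-17 - 40*2)/(9 + 20*2)))*4 = -7 + (3*((-17 - 2*40)/(9 + 40)))*4 = -7 + (3*((-17 - 80)/49))*4 = -7 + (3*((1/49)*(-97)))*4 = -7 + (3*(-97/49))*4 = -7 - 291/49*4 = -7 - 1164/49 = -1507/49 ≈ -30.755)
q*(15 - 11) = -1507*(15 - 11)/49 = -1507/49*4 = -6028/49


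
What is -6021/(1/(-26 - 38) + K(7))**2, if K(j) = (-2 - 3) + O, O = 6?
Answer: -913408/147 ≈ -6213.7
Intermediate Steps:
K(j) = 1 (K(j) = (-2 - 3) + 6 = -5 + 6 = 1)
-6021/(1/(-26 - 38) + K(7))**2 = -6021/(1/(-26 - 38) + 1)**2 = -6021/(1/(-64) + 1)**2 = -6021/(-1/64 + 1)**2 = -6021/((63/64)**2) = -6021/3969/4096 = -6021*4096/3969 = -913408/147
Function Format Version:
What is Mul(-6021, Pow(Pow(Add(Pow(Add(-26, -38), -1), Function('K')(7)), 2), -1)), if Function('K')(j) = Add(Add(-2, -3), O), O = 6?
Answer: Rational(-913408, 147) ≈ -6213.7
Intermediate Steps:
Function('K')(j) = 1 (Function('K')(j) = Add(Add(-2, -3), 6) = Add(-5, 6) = 1)
Mul(-6021, Pow(Pow(Add(Pow(Add(-26, -38), -1), Function('K')(7)), 2), -1)) = Mul(-6021, Pow(Pow(Add(Pow(Add(-26, -38), -1), 1), 2), -1)) = Mul(-6021, Pow(Pow(Add(Pow(-64, -1), 1), 2), -1)) = Mul(-6021, Pow(Pow(Add(Rational(-1, 64), 1), 2), -1)) = Mul(-6021, Pow(Pow(Rational(63, 64), 2), -1)) = Mul(-6021, Pow(Rational(3969, 4096), -1)) = Mul(-6021, Rational(4096, 3969)) = Rational(-913408, 147)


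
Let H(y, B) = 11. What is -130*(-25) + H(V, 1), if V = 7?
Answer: 3261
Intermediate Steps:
-130*(-25) + H(V, 1) = -130*(-25) + 11 = 3250 + 11 = 3261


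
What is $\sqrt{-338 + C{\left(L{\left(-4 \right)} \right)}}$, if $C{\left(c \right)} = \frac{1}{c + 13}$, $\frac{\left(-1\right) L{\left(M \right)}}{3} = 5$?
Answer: $\frac{i \sqrt{1354}}{2} \approx 18.398 i$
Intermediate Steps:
$L{\left(M \right)} = -15$ ($L{\left(M \right)} = \left(-3\right) 5 = -15$)
$C{\left(c \right)} = \frac{1}{13 + c}$
$\sqrt{-338 + C{\left(L{\left(-4 \right)} \right)}} = \sqrt{-338 + \frac{1}{13 - 15}} = \sqrt{-338 + \frac{1}{-2}} = \sqrt{-338 - \frac{1}{2}} = \sqrt{- \frac{677}{2}} = \frac{i \sqrt{1354}}{2}$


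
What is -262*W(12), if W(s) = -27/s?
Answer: 1179/2 ≈ 589.50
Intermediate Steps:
-262*W(12) = -(-7074)/12 = -262*(-9/4) = 1179/2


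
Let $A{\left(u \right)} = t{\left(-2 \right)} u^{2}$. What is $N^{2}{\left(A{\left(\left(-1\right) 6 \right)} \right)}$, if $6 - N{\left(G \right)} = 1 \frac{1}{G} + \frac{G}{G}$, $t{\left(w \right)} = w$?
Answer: $\frac{130321}{5184} \approx 25.139$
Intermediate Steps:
$A{\left(u \right)} = - 2 u^{2}$
$N{\left(G \right)} = 5 - \frac{1}{G}$ ($N{\left(G \right)} = 6 - \left(1 \frac{1}{G} + \frac{G}{G}\right) = 6 - \left(\frac{1}{G} + 1\right) = 6 - \left(1 + \frac{1}{G}\right) = 5 - \frac{1}{G}$)
$N^{2}{\left(A{\left(\left(-1\right) 6 \right)} \right)} = \left(5 - \frac{1}{\left(-2\right) \left(\left(-1\right) 6\right)^{2}}\right)^{2} = \left(5 - \frac{1}{\left(-2\right) \left(-6\right)^{2}}\right)^{2} = \left(5 - \frac{1}{\left(-2\right) 36}\right)^{2} = \left(5 - \frac{1}{-72}\right)^{2} = \left(5 - - \frac{1}{72}\right)^{2} = \left(5 + \frac{1}{72}\right)^{2} = \left(\frac{361}{72}\right)^{2} = \frac{130321}{5184}$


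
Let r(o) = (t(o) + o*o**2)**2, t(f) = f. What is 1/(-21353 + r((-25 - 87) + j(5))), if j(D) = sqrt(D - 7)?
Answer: I/(105695544416*sqrt(2) + 1969417273749*I) ≈ 5.0486e-13 + 3.8318e-14*I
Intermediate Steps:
j(D) = sqrt(-7 + D)
r(o) = (o + o**3)**2 (r(o) = (o + o*o**2)**2 = (o + o**3)**2)
1/(-21353 + r((-25 - 87) + j(5))) = 1/(-21353 + ((-25 - 87) + sqrt(-7 + 5))**2*(1 + ((-25 - 87) + sqrt(-7 + 5))**2)**2) = 1/(-21353 + (-112 + sqrt(-2))**2*(1 + (-112 + sqrt(-2))**2)**2) = 1/(-21353 + (-112 + I*sqrt(2))**2*(1 + (-112 + I*sqrt(2))**2)**2) = 1/(-21353 + (1 + (-112 + I*sqrt(2))**2)**2*(-112 + I*sqrt(2))**2)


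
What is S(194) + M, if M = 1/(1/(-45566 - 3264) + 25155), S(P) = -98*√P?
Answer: 48830/1228318649 - 98*√194 ≈ -1365.0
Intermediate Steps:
M = 48830/1228318649 (M = 1/(1/(-48830) + 25155) = 1/(-1/48830 + 25155) = 1/(1228318649/48830) = 48830/1228318649 ≈ 3.9754e-5)
S(194) + M = -98*√194 + 48830/1228318649 = 48830/1228318649 - 98*√194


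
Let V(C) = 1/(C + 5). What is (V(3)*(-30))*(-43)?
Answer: 645/4 ≈ 161.25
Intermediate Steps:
V(C) = 1/(5 + C)
(V(3)*(-30))*(-43) = (-30/(5 + 3))*(-43) = (-30/8)*(-43) = ((⅛)*(-30))*(-43) = -15/4*(-43) = 645/4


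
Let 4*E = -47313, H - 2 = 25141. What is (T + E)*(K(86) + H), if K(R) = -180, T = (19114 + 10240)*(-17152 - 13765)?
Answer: -90620627306955/4 ≈ -2.2655e+13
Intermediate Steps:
H = 25143 (H = 2 + 25141 = 25143)
E = -47313/4 (E = (¼)*(-47313) = -47313/4 ≈ -11828.)
T = -907537618 (T = 29354*(-30917) = -907537618)
(T + E)*(K(86) + H) = (-907537618 - 47313/4)*(-180 + 25143) = -3630197785/4*24963 = -90620627306955/4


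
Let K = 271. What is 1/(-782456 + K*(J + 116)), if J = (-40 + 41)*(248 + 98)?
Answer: -1/657254 ≈ -1.5215e-6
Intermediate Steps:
J = 346 (J = 1*346 = 346)
1/(-782456 + K*(J + 116)) = 1/(-782456 + 271*(346 + 116)) = 1/(-782456 + 271*462) = 1/(-782456 + 125202) = 1/(-657254) = -1/657254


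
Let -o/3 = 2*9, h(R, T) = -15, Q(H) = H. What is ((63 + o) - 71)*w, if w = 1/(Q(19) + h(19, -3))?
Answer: -31/2 ≈ -15.500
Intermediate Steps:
o = -54 (o = -6*9 = -3*18 = -54)
w = ¼ (w = 1/(19 - 15) = 1/4 = ¼ ≈ 0.25000)
((63 + o) - 71)*w = ((63 - 54) - 71)*(¼) = (9 - 71)*(¼) = -62*¼ = -31/2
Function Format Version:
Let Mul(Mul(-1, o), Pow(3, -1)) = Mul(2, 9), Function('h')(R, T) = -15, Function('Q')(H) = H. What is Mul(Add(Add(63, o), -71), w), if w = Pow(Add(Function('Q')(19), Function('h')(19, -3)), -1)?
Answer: Rational(-31, 2) ≈ -15.500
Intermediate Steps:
o = -54 (o = Mul(-3, Mul(2, 9)) = Mul(-3, 18) = -54)
w = Rational(1, 4) (w = Pow(Add(19, -15), -1) = Pow(4, -1) = Rational(1, 4) ≈ 0.25000)
Mul(Add(Add(63, o), -71), w) = Mul(Add(Add(63, -54), -71), Rational(1, 4)) = Mul(Add(9, -71), Rational(1, 4)) = Mul(-62, Rational(1, 4)) = Rational(-31, 2)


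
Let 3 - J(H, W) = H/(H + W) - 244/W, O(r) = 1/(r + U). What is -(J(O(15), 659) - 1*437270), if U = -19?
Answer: 759298197556/1736465 ≈ 4.3727e+5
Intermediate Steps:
O(r) = 1/(-19 + r) (O(r) = 1/(r - 19) = 1/(-19 + r))
J(H, W) = 3 + 244/W - H/(H + W) (J(H, W) = 3 - (H/(H + W) - 244/W) = 3 - (-244/W + H/(H + W)) = 3 + (244/W - H/(H + W)) = 3 + 244/W - H/(H + W))
-(J(O(15), 659) - 1*437270) = -((3*659**2 + 244/(-19 + 15) + 244*659 + 2*659/(-19 + 15))/(659*(1/(-19 + 15) + 659)) - 1*437270) = -((3*434281 + 244/(-4) + 160796 + 2*659/(-4))/(659*(1/(-4) + 659)) - 437270) = -((1302843 + 244*(-1/4) + 160796 + 2*(-1/4)*659)/(659*(-1/4 + 659)) - 437270) = -((1302843 - 61 + 160796 - 659/2)/(659*(2635/4)) - 437270) = -((1/659)*(4/2635)*(2926497/2) - 437270) = -(5852994/1736465 - 437270) = -1*(-759298197556/1736465) = 759298197556/1736465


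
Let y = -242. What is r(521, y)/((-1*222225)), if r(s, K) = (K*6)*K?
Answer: -117128/74075 ≈ -1.5812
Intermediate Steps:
r(s, K) = 6*K² (r(s, K) = (6*K)*K = 6*K²)
r(521, y)/((-1*222225)) = (6*(-242)²)/((-1*222225)) = (6*58564)/(-222225) = 351384*(-1/222225) = -117128/74075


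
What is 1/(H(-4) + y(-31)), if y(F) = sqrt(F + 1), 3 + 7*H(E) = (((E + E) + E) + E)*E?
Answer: 427/5191 - 49*I*sqrt(30)/5191 ≈ 0.082258 - 0.051702*I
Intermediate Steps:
H(E) = -3/7 + 4*E**2/7 (H(E) = -3/7 + ((((E + E) + E) + E)*E)/7 = -3/7 + (((2*E + E) + E)*E)/7 = -3/7 + ((3*E + E)*E)/7 = -3/7 + ((4*E)*E)/7 = -3/7 + (4*E**2)/7 = -3/7 + 4*E**2/7)
y(F) = sqrt(1 + F)
1/(H(-4) + y(-31)) = 1/((-3/7 + (4/7)*(-4)**2) + sqrt(1 - 31)) = 1/((-3/7 + (4/7)*16) + sqrt(-30)) = 1/((-3/7 + 64/7) + I*sqrt(30)) = 1/(61/7 + I*sqrt(30))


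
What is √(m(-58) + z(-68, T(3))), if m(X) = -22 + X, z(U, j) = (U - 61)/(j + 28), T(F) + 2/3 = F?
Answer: I*√697697/91 ≈ 9.1789*I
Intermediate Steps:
T(F) = -⅔ + F
z(U, j) = (-61 + U)/(28 + j)
√(m(-58) + z(-68, T(3))) = √((-22 - 58) + (-61 - 68)/(28 + (-⅔ + 3))) = √(-80 - 129/(28 + 7/3)) = √(-80 - 129/(91/3)) = √(-80 + (3/91)*(-129)) = √(-80 - 387/91) = √(-7667/91) = I*√697697/91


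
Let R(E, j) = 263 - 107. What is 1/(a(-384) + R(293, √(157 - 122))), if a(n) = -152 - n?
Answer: 1/388 ≈ 0.0025773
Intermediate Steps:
R(E, j) = 156
1/(a(-384) + R(293, √(157 - 122))) = 1/((-152 - 1*(-384)) + 156) = 1/((-152 + 384) + 156) = 1/(232 + 156) = 1/388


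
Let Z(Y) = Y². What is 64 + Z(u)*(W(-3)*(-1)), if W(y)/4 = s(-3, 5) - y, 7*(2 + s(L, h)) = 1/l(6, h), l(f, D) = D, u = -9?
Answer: -9424/35 ≈ -269.26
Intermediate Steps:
s(L, h) = -2 + 1/(7*h)
W(y) = -276/35 - 4*y (W(y) = 4*((-2 + (⅐)/5) - y) = 4*((-2 + (⅐)*(⅕)) - y) = 4*((-2 + 1/35) - y) = 4*(-69/35 - y) = -276/35 - 4*y)
64 + Z(u)*(W(-3)*(-1)) = 64 + (-9)²*((-276/35 - 4*(-3))*(-1)) = 64 + 81*((-276/35 + 12)*(-1)) = 64 + 81*((144/35)*(-1)) = 64 + 81*(-144/35) = 64 - 11664/35 = -9424/35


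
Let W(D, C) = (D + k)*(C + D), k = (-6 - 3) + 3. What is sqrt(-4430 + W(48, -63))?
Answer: 2*I*sqrt(1265) ≈ 71.134*I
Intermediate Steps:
k = -6 (k = -9 + 3 = -6)
W(D, C) = (-6 + D)*(C + D) (W(D, C) = (D - 6)*(C + D) = (-6 + D)*(C + D))
sqrt(-4430 + W(48, -63)) = sqrt(-4430 + (48**2 - 6*(-63) - 6*48 - 63*48)) = sqrt(-4430 + (2304 + 378 - 288 - 3024)) = sqrt(-4430 - 630) = sqrt(-5060) = 2*I*sqrt(1265)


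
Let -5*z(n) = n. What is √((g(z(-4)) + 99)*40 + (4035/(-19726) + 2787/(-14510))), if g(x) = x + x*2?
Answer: 3*√2307309562356397795/71556065 ≈ 63.684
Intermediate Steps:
z(n) = -n/5
g(x) = 3*x (g(x) = x + 2*x = 3*x)
√((g(z(-4)) + 99)*40 + (4035/(-19726) + 2787/(-14510))) = √((3*(-⅕*(-4)) + 99)*40 + (4035/(-19726) + 2787/(-14510))) = √((3*(⅘) + 99)*40 + (4035*(-1/19726) + 2787*(-1/14510))) = √((12/5 + 99)*40 + (-4035/19726 - 2787/14510)) = √((507/5)*40 - 28381053/71556065) = √(4056 - 28381053/71556065) = √(290203018587/71556065) = 3*√2307309562356397795/71556065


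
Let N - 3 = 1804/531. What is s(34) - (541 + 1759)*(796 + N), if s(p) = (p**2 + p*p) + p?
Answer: -978722174/531 ≈ -1.8432e+6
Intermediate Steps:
s(p) = p + 2*p**2 (s(p) = (p**2 + p**2) + p = 2*p**2 + p = p + 2*p**2)
N = 3397/531 (N = 3 + 1804/531 = 3397/531 ≈ 6.3974)
s(34) - (541 + 1759)*(796 + N) = 34*(1 + 2*34) - (541 + 1759)*(796 + 3397/531) = 34*(1 + 68) - 2300*426073/531 = 34*69 - 1*979967900/531 = 2346 - 979967900/531 = -978722174/531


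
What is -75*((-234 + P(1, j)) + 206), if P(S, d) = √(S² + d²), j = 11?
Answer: 2100 - 75*√122 ≈ 1271.6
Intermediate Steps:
-75*((-234 + P(1, j)) + 206) = -75*((-234 + √(1² + 11²)) + 206) = -75*((-234 + √(1 + 121)) + 206) = -75*((-234 + √122) + 206) = -75*(-28 + √122) = 2100 - 75*√122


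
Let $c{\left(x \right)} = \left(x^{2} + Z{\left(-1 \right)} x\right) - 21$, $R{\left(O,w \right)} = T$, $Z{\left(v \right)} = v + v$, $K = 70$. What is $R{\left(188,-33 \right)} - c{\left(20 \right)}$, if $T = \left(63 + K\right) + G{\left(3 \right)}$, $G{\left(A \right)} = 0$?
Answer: $-206$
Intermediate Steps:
$Z{\left(v \right)} = 2 v$
$T = 133$ ($T = \left(63 + 70\right) + 0 = 133 + 0 = 133$)
$R{\left(O,w \right)} = 133$
$c{\left(x \right)} = -21 + x^{2} - 2 x$ ($c{\left(x \right)} = \left(x^{2} + 2 \left(-1\right) x\right) - 21 = \left(x^{2} - 2 x\right) - 21 = -21 + x^{2} - 2 x$)
$R{\left(188,-33 \right)} - c{\left(20 \right)} = 133 - \left(-21 + 20^{2} - 40\right) = 133 - \left(-21 + 400 - 40\right) = 133 - 339 = -206$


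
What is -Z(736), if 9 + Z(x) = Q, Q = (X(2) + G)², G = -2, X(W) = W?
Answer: 9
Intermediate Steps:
Q = 0 (Q = (2 - 2)² = 0² = 0)
Z(x) = -9 (Z(x) = -9 + 0 = -9)
-Z(736) = -1*(-9) = 9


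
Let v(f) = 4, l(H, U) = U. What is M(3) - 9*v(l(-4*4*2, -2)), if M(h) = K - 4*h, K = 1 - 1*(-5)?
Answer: -42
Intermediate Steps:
K = 6 (K = 1 + 5 = 6)
M(h) = 6 - 4*h
M(3) - 9*v(l(-4*4*2, -2)) = (6 - 4*3) - 9*4 = (6 - 12) - 36 = -6 - 36 = -42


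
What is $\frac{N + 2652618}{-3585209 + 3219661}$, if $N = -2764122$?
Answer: $\frac{27876}{91387} \approx 0.30503$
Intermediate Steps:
$\frac{N + 2652618}{-3585209 + 3219661} = \frac{-2764122 + 2652618}{-3585209 + 3219661} = - \frac{111504}{-365548} = \left(-111504\right) \left(- \frac{1}{365548}\right) = \frac{27876}{91387}$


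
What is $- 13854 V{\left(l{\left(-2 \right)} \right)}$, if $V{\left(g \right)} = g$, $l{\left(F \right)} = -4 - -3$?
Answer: $13854$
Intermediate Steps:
$l{\left(F \right)} = -1$ ($l{\left(F \right)} = -4 + 3 = -1$)
$- 13854 V{\left(l{\left(-2 \right)} \right)} = \left(-13854\right) \left(-1\right) = 13854$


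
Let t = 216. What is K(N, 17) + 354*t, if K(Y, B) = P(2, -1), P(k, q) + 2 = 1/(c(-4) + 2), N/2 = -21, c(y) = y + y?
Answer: 458771/6 ≈ 76462.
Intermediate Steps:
c(y) = 2*y
N = -42 (N = 2*(-21) = -42)
P(k, q) = -13/6 (P(k, q) = -2 + 1/(2*(-4) + 2) = -2 + 1/(-8 + 2) = -2 + 1/(-6) = -2 - ⅙ = -13/6)
K(Y, B) = -13/6
K(N, 17) + 354*t = -13/6 + 354*216 = -13/6 + 76464 = 458771/6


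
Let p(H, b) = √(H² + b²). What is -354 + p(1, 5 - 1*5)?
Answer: -353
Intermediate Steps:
-354 + p(1, 5 - 1*5) = -354 + √(1² + (5 - 1*5)²) = -354 + √(1 + (5 - 5)²) = -354 + √(1 + 0²) = -354 + √(1 + 0) = -354 + √1 = -354 + 1 = -353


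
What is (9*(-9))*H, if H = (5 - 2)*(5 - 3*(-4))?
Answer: -4131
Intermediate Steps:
H = 51 (H = 3*(5 + 12) = 3*17 = 51)
(9*(-9))*H = (9*(-9))*51 = -81*51 = -4131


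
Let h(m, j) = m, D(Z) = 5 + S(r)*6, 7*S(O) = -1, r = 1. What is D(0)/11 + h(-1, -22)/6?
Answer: 97/462 ≈ 0.20996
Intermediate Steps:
S(O) = -1/7 (S(O) = (1/7)*(-1) = -1/7)
D(Z) = 29/7 (D(Z) = 5 - 1/7*6 = 5 - 6/7 = 29/7)
D(0)/11 + h(-1, -22)/6 = (29/7)/11 - 1/6 = (29/7)*(1/11) - 1*1/6 = 29/77 - 1/6 = 97/462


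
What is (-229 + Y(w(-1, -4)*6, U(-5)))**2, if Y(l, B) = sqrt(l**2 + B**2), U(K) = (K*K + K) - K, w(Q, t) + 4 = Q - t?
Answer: (229 - sqrt(661))**2 ≈ 41327.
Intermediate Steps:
w(Q, t) = -4 + Q - t (w(Q, t) = -4 + (Q - t) = -4 + Q - t)
U(K) = K**2 (U(K) = (K**2 + K) - K = (K + K**2) - K = K**2)
Y(l, B) = sqrt(B**2 + l**2)
(-229 + Y(w(-1, -4)*6, U(-5)))**2 = (-229 + sqrt(((-5)**2)**2 + ((-4 - 1 - 1*(-4))*6)**2))**2 = (-229 + sqrt(25**2 + ((-4 - 1 + 4)*6)**2))**2 = (-229 + sqrt(625 + (-1*6)**2))**2 = (-229 + sqrt(625 + (-6)**2))**2 = (-229 + sqrt(625 + 36))**2 = (-229 + sqrt(661))**2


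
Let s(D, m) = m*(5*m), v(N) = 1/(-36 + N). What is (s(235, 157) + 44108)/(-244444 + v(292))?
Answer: -42842368/62577663 ≈ -0.68463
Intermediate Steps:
s(D, m) = 5*m²
(s(235, 157) + 44108)/(-244444 + v(292)) = (5*157² + 44108)/(-244444 + 1/(-36 + 292)) = (5*24649 + 44108)/(-244444 + 1/256) = (123245 + 44108)/(-244444 + 1/256) = 167353/(-62577663/256) = 167353*(-256/62577663) = -42842368/62577663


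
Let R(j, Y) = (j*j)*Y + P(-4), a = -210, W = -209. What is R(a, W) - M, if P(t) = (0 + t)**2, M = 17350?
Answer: -9234234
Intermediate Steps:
P(t) = t**2
R(j, Y) = 16 + Y*j**2 (R(j, Y) = (j*j)*Y + (-4)**2 = j**2*Y + 16 = Y*j**2 + 16 = 16 + Y*j**2)
R(a, W) - M = (16 - 209*(-210)**2) - 1*17350 = (16 - 209*44100) - 17350 = (16 - 9216900) - 17350 = -9216884 - 17350 = -9234234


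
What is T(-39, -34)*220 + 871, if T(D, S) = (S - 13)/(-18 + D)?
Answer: 59987/57 ≈ 1052.4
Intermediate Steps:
T(D, S) = (-13 + S)/(-18 + D)
T(-39, -34)*220 + 871 = ((-13 - 34)/(-18 - 39))*220 + 871 = (-47/(-57))*220 + 871 = -1/57*(-47)*220 + 871 = (47/57)*220 + 871 = 10340/57 + 871 = 59987/57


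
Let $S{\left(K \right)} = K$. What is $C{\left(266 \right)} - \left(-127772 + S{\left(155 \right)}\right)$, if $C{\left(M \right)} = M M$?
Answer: $198373$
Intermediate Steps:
$C{\left(M \right)} = M^{2}$
$C{\left(266 \right)} - \left(-127772 + S{\left(155 \right)}\right) = 266^{2} + \left(127772 - 155\right) = 70756 + \left(127772 - 155\right) = 70756 + 127617 = 198373$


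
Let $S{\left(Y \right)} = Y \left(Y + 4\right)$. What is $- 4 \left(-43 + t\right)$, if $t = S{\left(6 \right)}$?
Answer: $-68$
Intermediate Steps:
$S{\left(Y \right)} = Y \left(4 + Y\right)$
$t = 60$ ($t = 6 \left(4 + 6\right) = 6 \cdot 10 = 60$)
$- 4 \left(-43 + t\right) = - 4 \left(-43 + 60\right) = \left(-4\right) 17 = -68$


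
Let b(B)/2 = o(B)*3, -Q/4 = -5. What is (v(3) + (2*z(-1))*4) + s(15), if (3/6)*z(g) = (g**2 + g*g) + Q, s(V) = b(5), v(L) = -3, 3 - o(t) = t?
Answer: 337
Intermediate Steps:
Q = 20 (Q = -4*(-5) = 20)
o(t) = 3 - t
b(B) = 18 - 6*B (b(B) = 2*((3 - B)*3) = 2*(9 - 3*B) = 18 - 6*B)
s(V) = -12 (s(V) = 18 - 6*5 = 18 - 30 = -12)
z(g) = 40 + 4*g**2 (z(g) = 2*((g**2 + g*g) + 20) = 2*((g**2 + g**2) + 20) = 2*(2*g**2 + 20) = 2*(20 + 2*g**2) = 40 + 4*g**2)
(v(3) + (2*z(-1))*4) + s(15) = (-3 + (2*(40 + 4*(-1)**2))*4) - 12 = (-3 + (2*(40 + 4*1))*4) - 12 = (-3 + (2*(40 + 4))*4) - 12 = (-3 + (2*44)*4) - 12 = (-3 + 88*4) - 12 = (-3 + 352) - 12 = 349 - 12 = 337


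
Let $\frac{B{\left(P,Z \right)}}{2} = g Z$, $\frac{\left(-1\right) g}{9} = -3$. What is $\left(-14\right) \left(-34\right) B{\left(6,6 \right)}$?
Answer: $154224$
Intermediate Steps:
$g = 27$ ($g = \left(-9\right) \left(-3\right) = 27$)
$B{\left(P,Z \right)} = 54 Z$ ($B{\left(P,Z \right)} = 2 \cdot 27 Z = 54 Z$)
$\left(-14\right) \left(-34\right) B{\left(6,6 \right)} = \left(-14\right) \left(-34\right) 54 \cdot 6 = 476 \cdot 324 = 154224$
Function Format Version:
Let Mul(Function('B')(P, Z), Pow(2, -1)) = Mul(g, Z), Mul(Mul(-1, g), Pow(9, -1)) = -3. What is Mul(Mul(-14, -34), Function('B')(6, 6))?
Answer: 154224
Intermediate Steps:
g = 27 (g = Mul(-9, -3) = 27)
Function('B')(P, Z) = Mul(54, Z) (Function('B')(P, Z) = Mul(2, Mul(27, Z)) = Mul(54, Z))
Mul(Mul(-14, -34), Function('B')(6, 6)) = Mul(Mul(-14, -34), Mul(54, 6)) = Mul(476, 324) = 154224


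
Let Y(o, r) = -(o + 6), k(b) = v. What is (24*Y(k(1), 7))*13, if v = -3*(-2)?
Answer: -3744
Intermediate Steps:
v = 6
k(b) = 6
Y(o, r) = -6 - o (Y(o, r) = -(6 + o) = -6 - o)
(24*Y(k(1), 7))*13 = (24*(-6 - 1*6))*13 = (24*(-6 - 6))*13 = (24*(-12))*13 = -288*13 = -3744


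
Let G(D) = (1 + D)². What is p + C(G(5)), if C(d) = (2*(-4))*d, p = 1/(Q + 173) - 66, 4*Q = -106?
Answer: -103720/293 ≈ -353.99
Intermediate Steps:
Q = -53/2 (Q = (¼)*(-106) = -53/2 ≈ -26.500)
p = -19336/293 (p = 1/(-53/2 + 173) - 66 = 1/(293/2) - 66 = 2/293 - 66 = -19336/293 ≈ -65.993)
C(d) = -8*d
p + C(G(5)) = -19336/293 - 8*(1 + 5)² = -19336/293 - 8*6² = -19336/293 - 8*36 = -19336/293 - 288 = -103720/293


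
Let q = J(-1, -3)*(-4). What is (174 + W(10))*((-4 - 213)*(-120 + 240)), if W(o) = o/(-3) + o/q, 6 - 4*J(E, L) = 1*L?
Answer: -13245680/3 ≈ -4.4152e+6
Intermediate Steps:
J(E, L) = 3/2 - L/4
q = -9 (q = (3/2 - ¼*(-3))*(-4) = (3/2 + ¾)*(-4) = (9/4)*(-4) = -9)
W(o) = -4*o/9 (W(o) = o/(-3) + o/(-9) = o*(-⅓) + o*(-⅑) = -o/3 - o/9 = -4*o/9)
(174 + W(10))*((-4 - 213)*(-120 + 240)) = (174 - 4/9*10)*((-4 - 213)*(-120 + 240)) = (174 - 40/9)*(-217*120) = (1526/9)*(-26040) = -13245680/3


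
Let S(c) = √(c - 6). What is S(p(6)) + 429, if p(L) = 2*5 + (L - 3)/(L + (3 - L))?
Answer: 429 + √5 ≈ 431.24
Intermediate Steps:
p(L) = 9 + L/3 (p(L) = 10 + (-3 + L)/3 = 10 + (-3 + L)*(⅓) = 10 + (-1 + L/3) = 9 + L/3)
S(c) = √(-6 + c)
S(p(6)) + 429 = √(-6 + (9 + (⅓)*6)) + 429 = √(-6 + (9 + 2)) + 429 = √(-6 + 11) + 429 = √5 + 429 = 429 + √5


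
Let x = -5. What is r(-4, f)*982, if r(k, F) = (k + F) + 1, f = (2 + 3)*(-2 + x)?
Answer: -37316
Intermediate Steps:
f = -35 (f = (2 + 3)*(-2 - 5) = 5*(-7) = -35)
r(k, F) = 1 + F + k (r(k, F) = (F + k) + 1 = 1 + F + k)
r(-4, f)*982 = (1 - 35 - 4)*982 = -38*982 = -37316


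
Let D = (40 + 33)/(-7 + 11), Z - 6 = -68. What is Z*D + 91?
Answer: -2081/2 ≈ -1040.5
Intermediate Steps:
Z = -62 (Z = 6 - 68 = -62)
D = 73/4 ≈ 18.250
Z*D + 91 = -62*73/4 + 91 = -2263/2 + 91 = -2081/2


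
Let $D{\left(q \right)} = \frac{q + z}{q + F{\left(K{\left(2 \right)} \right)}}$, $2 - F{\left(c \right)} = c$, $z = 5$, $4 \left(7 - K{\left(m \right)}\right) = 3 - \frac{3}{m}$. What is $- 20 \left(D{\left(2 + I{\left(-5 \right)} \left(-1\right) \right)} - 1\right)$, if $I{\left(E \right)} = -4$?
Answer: $-140$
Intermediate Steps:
$K{\left(m \right)} = \frac{25}{4} + \frac{3}{4 m}$ ($K{\left(m \right)} = 7 - \frac{3 - \frac{3}{m}}{4} = 7 - \left(\frac{3}{4} - \frac{3}{4 m}\right) = \frac{25}{4} + \frac{3}{4 m}$)
$F{\left(c \right)} = 2 - c$
$D{\left(q \right)} = \frac{5 + q}{- \frac{37}{8} + q}$ ($D{\left(q \right)} = \frac{q + 5}{q + \left(2 - \frac{3 + 25 \cdot 2}{4 \cdot 2}\right)} = \frac{5 + q}{q + \left(2 - \frac{1}{4} \cdot \frac{1}{2} \left(3 + 50\right)\right)} = \frac{5 + q}{q + \left(2 - \frac{1}{4} \cdot \frac{1}{2} \cdot 53\right)} = \frac{5 + q}{q + \left(2 - \frac{53}{8}\right)} = \frac{5 + q}{q - \frac{37}{8}} = \frac{5 + q}{- \frac{37}{8} + q}$)
$- 20 \left(D{\left(2 + I{\left(-5 \right)} \left(-1\right) \right)} - 1\right) = - 20 \left(\frac{8 \left(5 + \left(2 - -4\right)\right)}{-37 + 8 \left(2 - -4\right)} - 1\right) = - 20 \left(\frac{8 \left(5 + \left(2 + 4\right)\right)}{-37 + 8 \left(2 + 4\right)} - 1\right) = - 20 \left(\frac{8 \left(5 + 6\right)}{-37 + 8 \cdot 6} - 1\right) = - 20 \left(8 \frac{1}{-37 + 48} \cdot 11 - 1\right) = - 20 \left(8 \cdot \frac{1}{11} \cdot 11 - 1\right) = - 20 \left(8 - 1\right) = \left(-20\right) 7 = -140$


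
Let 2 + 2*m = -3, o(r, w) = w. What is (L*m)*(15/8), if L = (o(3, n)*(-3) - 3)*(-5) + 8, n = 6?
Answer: -8475/16 ≈ -529.69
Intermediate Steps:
m = -5/2 (m = -1 + (½)*(-3) = -1 - 3/2 = -5/2 ≈ -2.5000)
L = 113 (L = (6*(-3) - 3)*(-5) + 8 = (-18 - 3)*(-5) + 8 = -21*(-5) + 8 = 105 + 8 = 113)
(L*m)*(15/8) = (113*(-5/2))*(15/8) = -8475/(2*8) = -565/2*15/8 = -8475/16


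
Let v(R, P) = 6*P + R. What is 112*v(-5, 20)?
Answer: 12880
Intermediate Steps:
v(R, P) = R + 6*P
112*v(-5, 20) = 112*(-5 + 6*20) = 112*(-5 + 120) = 112*115 = 12880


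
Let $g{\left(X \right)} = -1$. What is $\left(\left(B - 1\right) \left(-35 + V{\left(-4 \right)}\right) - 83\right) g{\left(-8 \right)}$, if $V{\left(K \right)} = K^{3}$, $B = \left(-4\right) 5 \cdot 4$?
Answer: $-7936$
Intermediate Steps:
$B = -80$ ($B = \left(-20\right) 4 = -80$)
$\left(\left(B - 1\right) \left(-35 + V{\left(-4 \right)}\right) - 83\right) g{\left(-8 \right)} = \left(\left(-80 - 1\right) \left(-35 + \left(-4\right)^{3}\right) - 83\right) \left(-1\right) = \left(- 81 \left(-35 - 64\right) - 83\right) \left(-1\right) = \left(\left(-81\right) \left(-99\right) - 83\right) \left(-1\right) = \left(8019 - 83\right) \left(-1\right) = 7936 \left(-1\right) = -7936$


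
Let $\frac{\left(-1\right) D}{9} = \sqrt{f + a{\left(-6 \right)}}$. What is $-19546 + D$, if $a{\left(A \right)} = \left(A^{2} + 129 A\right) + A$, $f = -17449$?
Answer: $-19546 - 9 i \sqrt{18193} \approx -19546.0 - 1213.9 i$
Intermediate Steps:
$a{\left(A \right)} = A^{2} + 130 A$
$D = - 9 i \sqrt{18193}$ ($D = - 9 \sqrt{-17449 - 6 \left(130 - 6\right)} = - 9 \sqrt{-17449 - 744} = - 9 \sqrt{-18193} = - 9 i \sqrt{18193} \approx - 1213.9 i$)
$-19546 + D = -19546 - 9 i \sqrt{18193}$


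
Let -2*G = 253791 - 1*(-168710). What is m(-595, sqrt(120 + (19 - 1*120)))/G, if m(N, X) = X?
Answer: -2*sqrt(19)/422501 ≈ -2.0634e-5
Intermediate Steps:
G = -422501/2 (G = -(253791 - 1*(-168710))/2 = -(253791 + 168710)/2 = -1/2*422501 = -422501/2 ≈ -2.1125e+5)
m(-595, sqrt(120 + (19 - 1*120)))/G = sqrt(120 + (19 - 1*120))/(-422501/2) = sqrt(120 + (19 - 120))*(-2/422501) = sqrt(120 - 101)*(-2/422501) = sqrt(19)*(-2/422501) = -2*sqrt(19)/422501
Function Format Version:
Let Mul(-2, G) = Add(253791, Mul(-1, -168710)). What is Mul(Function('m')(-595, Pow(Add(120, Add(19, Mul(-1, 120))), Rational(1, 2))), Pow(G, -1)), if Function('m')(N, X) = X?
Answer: Mul(Rational(-2, 422501), Pow(19, Rational(1, 2))) ≈ -2.0634e-5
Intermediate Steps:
G = Rational(-422501, 2) (G = Mul(Rational(-1, 2), Add(253791, Mul(-1, -168710))) = Mul(Rational(-1, 2), Add(253791, 168710)) = Mul(Rational(-1, 2), 422501) = Rational(-422501, 2) ≈ -2.1125e+5)
Mul(Function('m')(-595, Pow(Add(120, Add(19, Mul(-1, 120))), Rational(1, 2))), Pow(G, -1)) = Mul(Pow(Add(120, Add(19, Mul(-1, 120))), Rational(1, 2)), Pow(Rational(-422501, 2), -1)) = Mul(Pow(Add(120, Add(19, -120)), Rational(1, 2)), Rational(-2, 422501)) = Mul(Pow(Add(120, -101), Rational(1, 2)), Rational(-2, 422501)) = Mul(Pow(19, Rational(1, 2)), Rational(-2, 422501)) = Mul(Rational(-2, 422501), Pow(19, Rational(1, 2)))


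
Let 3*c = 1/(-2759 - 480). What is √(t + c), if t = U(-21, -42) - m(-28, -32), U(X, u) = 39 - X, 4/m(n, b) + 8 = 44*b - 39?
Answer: √148072966527155/1570915 ≈ 7.7461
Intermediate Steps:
m(n, b) = 4/(-47 + 44*b) (m(n, b) = 4/(-8 + (44*b - 39)) = 4/(-8 + (-39 + 44*b)) = 4/(-47 + 44*b))
c = -1/9717 (c = 1/(3*(-2759 - 480)) = (⅓)/(-3239) = (⅓)*(-1/3239) = -1/9717 ≈ -0.00010291)
t = 87304/1455 (t = (39 - 1*(-21)) - 4/(-47 + 44*(-32)) = (39 + 21) - 4/(-47 - 1408) = 60 - 4/(-1455) = 60 - 4*(-1)/1455 = 60 - 1*(-4/1455) = 60 + 4/1455 = 87304/1455 ≈ 60.003)
√(t + c) = √(87304/1455 - 1/9717) = √(94259057/1570915) = √148072966527155/1570915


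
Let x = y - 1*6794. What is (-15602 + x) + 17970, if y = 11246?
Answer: 6820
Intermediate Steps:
x = 4452 (x = 11246 - 1*6794 = 11246 - 6794 = 4452)
(-15602 + x) + 17970 = (-15602 + 4452) + 17970 = -11150 + 17970 = 6820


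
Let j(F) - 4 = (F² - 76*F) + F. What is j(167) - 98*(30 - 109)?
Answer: 23110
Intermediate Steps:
j(F) = 4 + F² - 75*F (j(F) = 4 + ((F² - 76*F) + F) = 4 + (F² - 75*F) = 4 + F² - 75*F)
j(167) - 98*(30 - 109) = (4 + 167² - 75*167) - 98*(30 - 109) = (4 + 27889 - 12525) - 98*(-79) = 15368 + 7742 = 23110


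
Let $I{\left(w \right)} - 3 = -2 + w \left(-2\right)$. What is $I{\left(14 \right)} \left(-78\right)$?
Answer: $2106$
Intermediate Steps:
$I{\left(w \right)} = 1 - 2 w$ ($I{\left(w \right)} = 3 + \left(-2 + w \left(-2\right)\right) = 3 - \left(2 + 2 w\right) = 1 - 2 w$)
$I{\left(14 \right)} \left(-78\right) = \left(1 - 28\right) \left(-78\right) = \left(-27\right) \left(-78\right) = 2106$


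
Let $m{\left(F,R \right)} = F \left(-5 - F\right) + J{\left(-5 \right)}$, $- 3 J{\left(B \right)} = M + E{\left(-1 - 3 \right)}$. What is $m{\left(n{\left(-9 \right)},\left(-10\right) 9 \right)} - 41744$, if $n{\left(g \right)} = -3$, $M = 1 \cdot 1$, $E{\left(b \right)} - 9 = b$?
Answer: $-41740$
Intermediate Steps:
$E{\left(b \right)} = 9 + b$
$M = 1$
$J{\left(B \right)} = -2$ ($J{\left(B \right)} = - \frac{1 + \left(9 - 4\right)}{3} = - \frac{1 + 5}{3} = \left(- \frac{1}{3}\right) 6 = -2$)
$m{\left(F,R \right)} = -2 + F \left(-5 - F\right)$ ($m{\left(F,R \right)} = F \left(-5 - F\right) - 2 = -2 + F \left(-5 - F\right)$)
$m{\left(n{\left(-9 \right)},\left(-10\right) 9 \right)} - 41744 = \left(-2 - \left(-3\right)^{2} - -15\right) - 41744 = \left(-2 - 9 + 15\right) - 41744 = 4 - 41744 = -41740$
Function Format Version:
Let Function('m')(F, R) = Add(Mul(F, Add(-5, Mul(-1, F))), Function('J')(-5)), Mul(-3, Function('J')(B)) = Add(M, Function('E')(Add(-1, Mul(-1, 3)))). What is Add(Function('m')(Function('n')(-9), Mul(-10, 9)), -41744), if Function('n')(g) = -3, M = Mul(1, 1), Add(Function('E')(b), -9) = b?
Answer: -41740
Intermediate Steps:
Function('E')(b) = Add(9, b)
M = 1
Function('J')(B) = -2 (Function('J')(B) = Mul(Rational(-1, 3), Add(1, Add(9, Add(-1, Mul(-1, 3))))) = Mul(Rational(-1, 3), Add(1, Add(9, Add(-1, -3)))) = Mul(Rational(-1, 3), Add(1, Add(9, -4))) = Mul(Rational(-1, 3), Add(1, 5)) = Mul(Rational(-1, 3), 6) = -2)
Function('m')(F, R) = Add(-2, Mul(F, Add(-5, Mul(-1, F)))) (Function('m')(F, R) = Add(Mul(F, Add(-5, Mul(-1, F))), -2) = Add(-2, Mul(F, Add(-5, Mul(-1, F)))))
Add(Function('m')(Function('n')(-9), Mul(-10, 9)), -41744) = Add(Add(-2, Mul(-1, Pow(-3, 2)), Mul(-5, -3)), -41744) = Add(Add(-2, Mul(-1, 9), 15), -41744) = Add(Add(-2, -9, 15), -41744) = Add(4, -41744) = -41740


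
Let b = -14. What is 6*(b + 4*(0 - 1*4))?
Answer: -180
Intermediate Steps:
6*(b + 4*(0 - 1*4)) = 6*(-14 + 4*(0 - 1*4)) = 6*(-14 + 4*(0 - 4)) = 6*(-14 + 4*(-4)) = 6*(-14 - 16) = 6*(-30) = -180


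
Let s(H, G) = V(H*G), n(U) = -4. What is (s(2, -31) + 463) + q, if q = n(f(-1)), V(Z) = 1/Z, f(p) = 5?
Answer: 28457/62 ≈ 458.98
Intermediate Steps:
s(H, G) = 1/(G*H) (s(H, G) = 1/(H*G) = 1/(G*H))
q = -4
(s(2, -31) + 463) + q = (1/(-31*2) + 463) - 4 = (-1/31*½ + 463) - 4 = (-1/62 + 463) - 4 = 28705/62 - 4 = 28457/62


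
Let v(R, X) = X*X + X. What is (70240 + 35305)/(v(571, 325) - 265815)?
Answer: -21109/31973 ≈ -0.66021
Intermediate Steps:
v(R, X) = X + X² (v(R, X) = X² + X = X + X²)
(70240 + 35305)/(v(571, 325) - 265815) = (70240 + 35305)/(325*(1 + 325) - 265815) = 105545/(325*326 - 265815) = 105545/(105950 - 265815) = 105545/(-159865) = 105545*(-1/159865) = -21109/31973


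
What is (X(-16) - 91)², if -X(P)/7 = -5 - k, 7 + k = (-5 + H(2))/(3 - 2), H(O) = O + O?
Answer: 12544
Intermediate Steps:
H(O) = 2*O
k = -8 (k = -7 + (-5 + 2*2)/(3 - 2) = -7 + (-5 + 4)/1 = -7 - 1*1 = -7 - 1 = -8)
X(P) = -21 (X(P) = -7*(-5 - 1*(-8)) = -7*(-5 + 8) = -7*3 = -21)
(X(-16) - 91)² = (-21 - 91)² = (-112)² = 12544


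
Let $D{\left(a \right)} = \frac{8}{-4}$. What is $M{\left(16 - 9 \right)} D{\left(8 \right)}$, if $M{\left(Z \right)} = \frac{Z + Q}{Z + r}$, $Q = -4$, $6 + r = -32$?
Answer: $\frac{6}{31} \approx 0.19355$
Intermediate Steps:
$r = -38$ ($r = -6 - 32 = -38$)
$D{\left(a \right)} = -2$ ($D{\left(a \right)} = 8 \left(- \frac{1}{4}\right) = -2$)
$M{\left(Z \right)} = \frac{-4 + Z}{-38 + Z}$ ($M{\left(Z \right)} = \frac{Z - 4}{Z - 38} = \frac{-4 + Z}{-38 + Z}$)
$M{\left(16 - 9 \right)} D{\left(8 \right)} = \frac{-4 + \left(16 - 9\right)}{-38 + \left(16 - 9\right)} \left(-2\right) = \frac{-4 + 7}{-38 + 7} \left(-2\right) = \frac{1}{-31} \cdot 3 \left(-2\right) = \left(- \frac{1}{31}\right) 3 \left(-2\right) = \left(- \frac{3}{31}\right) \left(-2\right) = \frac{6}{31}$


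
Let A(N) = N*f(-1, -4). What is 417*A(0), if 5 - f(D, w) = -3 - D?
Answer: 0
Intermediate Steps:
f(D, w) = 8 + D (f(D, w) = 5 - (-3 - D) = 5 + (3 + D) = 8 + D)
A(N) = 7*N (A(N) = N*(8 - 1) = N*7 = 7*N)
417*A(0) = 417*(7*0) = 417*0 = 0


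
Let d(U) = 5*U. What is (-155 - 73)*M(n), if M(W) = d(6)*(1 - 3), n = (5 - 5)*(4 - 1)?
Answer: 13680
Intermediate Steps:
n = 0 (n = 0*3 = 0)
M(W) = -60 (M(W) = (5*6)*(1 - 3) = 30*(-2) = -60)
(-155 - 73)*M(n) = (-155 - 73)*(-60) = -228*(-60) = 13680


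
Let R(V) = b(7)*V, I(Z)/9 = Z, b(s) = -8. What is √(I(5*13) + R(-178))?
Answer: 7*√41 ≈ 44.822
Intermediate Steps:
I(Z) = 9*Z
R(V) = -8*V
√(I(5*13) + R(-178)) = √(9*(5*13) - 8*(-178)) = √(9*65 + 1424) = √(585 + 1424) = √2009 = 7*√41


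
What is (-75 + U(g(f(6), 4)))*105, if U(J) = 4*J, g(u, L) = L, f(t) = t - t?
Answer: -6195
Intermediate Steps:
f(t) = 0
(-75 + U(g(f(6), 4)))*105 = (-75 + 4*4)*105 = (-75 + 16)*105 = -59*105 = -6195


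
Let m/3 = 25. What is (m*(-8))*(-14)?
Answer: 8400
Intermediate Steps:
m = 75 (m = 3*25 = 75)
(m*(-8))*(-14) = (75*(-8))*(-14) = -600*(-14) = 8400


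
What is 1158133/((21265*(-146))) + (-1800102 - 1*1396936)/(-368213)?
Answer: 9499372281891/1143187218970 ≈ 8.3096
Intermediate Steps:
1158133/((21265*(-146))) + (-1800102 - 1*1396936)/(-368213) = 1158133/(-3104690) + (-1800102 - 1396936)*(-1/368213) = 1158133*(-1/3104690) - 3197038*(-1/368213) = -1158133/3104690 + 3197038/368213 = 9499372281891/1143187218970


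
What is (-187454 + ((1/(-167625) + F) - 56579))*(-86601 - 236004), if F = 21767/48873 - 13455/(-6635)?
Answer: 6339575745011211519158/80527634825 ≈ 7.8726e+10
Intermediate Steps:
F = 160402052/64854471 (F = 21767*(1/48873) - 13455*(-1/6635) = 21767/48873 + 2691/1327 = 160402052/64854471 ≈ 2.4733)
(-187454 + ((1/(-167625) + F) - 56579))*(-86601 - 236004) = (-187454 + ((1/(-167625) + 160402052/64854471) - 56579))*(-86601 - 236004) = (-187454 + ((-1/167625 + 160402052/64854471) - 56579))*(-322605) = (-187454 + (8962443037343/3623743567125 - 56579))*(-322605) = (-187454 - 205018824841328032/3623743567125)*(-322605) = -884304051473177782/3623743567125*(-322605) = 6339575745011211519158/80527634825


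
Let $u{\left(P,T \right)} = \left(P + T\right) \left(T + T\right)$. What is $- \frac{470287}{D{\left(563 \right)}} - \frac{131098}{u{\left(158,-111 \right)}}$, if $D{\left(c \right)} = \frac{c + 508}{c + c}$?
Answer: $- \frac{920852157725}{1862469} \approx -4.9443 \cdot 10^{5}$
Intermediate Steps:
$u{\left(P,T \right)} = 2 T \left(P + T\right)$ ($u{\left(P,T \right)} = \left(P + T\right) 2 T = 2 T \left(P + T\right)$)
$D{\left(c \right)} = \frac{508 + c}{2 c}$
$- \frac{470287}{D{\left(563 \right)}} - \frac{131098}{u{\left(158,-111 \right)}} = - \frac{470287}{\frac{1}{2} \cdot \frac{1}{563} \left(508 + 563\right)} - \frac{131098}{2 \left(-111\right) \left(158 - 111\right)} = - \frac{470287}{\frac{1}{2} \cdot \frac{1}{563} \cdot 1071} - \frac{131098}{2 \left(-111\right) 47} = - \frac{470287}{\frac{1071}{1126}} - \frac{131098}{-10434} = \left(-470287\right) \frac{1126}{1071} - - \frac{65549}{5217} = - \frac{529543162}{1071} + \frac{65549}{5217} = - \frac{920852157725}{1862469}$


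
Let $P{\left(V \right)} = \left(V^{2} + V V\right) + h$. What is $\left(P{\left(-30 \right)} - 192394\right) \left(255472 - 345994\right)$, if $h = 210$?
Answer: $17233940448$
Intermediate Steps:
$P{\left(V \right)} = 210 + 2 V^{2}$ ($P{\left(V \right)} = \left(V^{2} + V V\right) + 210 = \left(V^{2} + V^{2}\right) + 210 = 2 V^{2} + 210 = 210 + 2 V^{2}$)
$\left(P{\left(-30 \right)} - 192394\right) \left(255472 - 345994\right) = \left(\left(210 + 2 \left(-30\right)^{2}\right) - 192394\right) \left(255472 - 345994\right) = \left(\left(210 + 2 \cdot 900\right) - 192394\right) \left(-90522\right) = \left(\left(210 + 1800\right) - 192394\right) \left(-90522\right) = \left(2010 - 192394\right) \left(-90522\right) = \left(-190384\right) \left(-90522\right) = 17233940448$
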